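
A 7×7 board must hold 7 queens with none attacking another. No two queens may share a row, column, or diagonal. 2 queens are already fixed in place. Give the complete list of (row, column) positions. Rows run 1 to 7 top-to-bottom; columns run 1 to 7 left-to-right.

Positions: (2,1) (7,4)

Row 1: attacked by (2,1)→{1,2}; (7,4)→{4}. Safe: 3, 5, 6, 7. Place at column 6.
Row 3: attacked by (1,6)→{4,6}; (2,1)→{1,2}; (7,4)→{4}. Safe: 3, 5, 7. Place at column 3.
Row 4: attacked by (1,6)→{3,6}; (2,1)→{1,3}; (3,3)→{2,3,4}; (7,4)→{1,4,7}. Safe: 5. Place at column 5.
Row 5: attacked by (1,6)→{2,6}; (2,1)→{1,4}; (3,3)→{1,3,5}; (4,5)→{4,5,6}; (7,4)→{2,4,6}. Safe: 7. Place at column 7.
Row 6: attacked by (1,6)→{1,6}; (2,1)→{1,5}; (3,3)→{3,6}; (4,5)→{3,5,7}; (5,7)→{6,7}; (7,4)→{3,4,5}. Safe: 2. Place at column 2.
Columns [6, 1, 3, 5, 7, 2, 4], r−c [-5, 1, 0, -1, -2, 4, 3], r+c [7, 3, 6, 9, 12, 8, 11] are all distinct, so no two queens attack.

(1,6) (2,1) (3,3) (4,5) (5,7) (6,2) (7,4)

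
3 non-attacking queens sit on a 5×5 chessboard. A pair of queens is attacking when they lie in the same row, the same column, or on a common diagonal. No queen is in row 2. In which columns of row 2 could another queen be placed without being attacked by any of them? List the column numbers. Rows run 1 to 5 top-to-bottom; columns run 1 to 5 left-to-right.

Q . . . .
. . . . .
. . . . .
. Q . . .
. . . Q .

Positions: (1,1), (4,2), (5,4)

columns 3, 5

(1,1) attacks row 2 at column 1 and diagonals 2.
(4,2) attacks row 2 at column 2 and diagonals 4.
(5,4) attacks row 2 at column 4 and diagonals 1.
Attacked columns: {1, 2, 4}. Safe: {3, 5}.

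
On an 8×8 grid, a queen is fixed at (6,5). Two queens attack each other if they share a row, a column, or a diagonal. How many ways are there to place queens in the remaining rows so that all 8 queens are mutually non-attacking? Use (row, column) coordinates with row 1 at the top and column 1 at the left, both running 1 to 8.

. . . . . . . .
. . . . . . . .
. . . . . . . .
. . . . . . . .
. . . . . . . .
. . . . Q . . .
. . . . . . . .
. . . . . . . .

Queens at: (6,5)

12

Branch on row 1: col 1 → 0; col 2 → 2; col 3 → 2; col 4 → 1; col 6 → 3; col 7 → 2; col 8 → 2.
Sum: 0 + 2 + 2 + 1 + 3 + 2 + 2 = 12.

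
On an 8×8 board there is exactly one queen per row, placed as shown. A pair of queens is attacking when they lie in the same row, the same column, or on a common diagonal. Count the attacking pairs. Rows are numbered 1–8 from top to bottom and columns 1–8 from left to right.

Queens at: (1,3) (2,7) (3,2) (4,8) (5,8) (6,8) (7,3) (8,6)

Same column: (1,3)–(7,3) (column 3); (4,8)–(5,8) (column 8); (4,8)–(6,8) (column 8); (5,8)–(6,8) (column 8).
Same diagonal: (1,3)–(6,8) (|1−6| = |3−8| = 5); (6,8)–(8,6) (|6−8| = |8−6| = 2).
Total attacking pairs: 6.

6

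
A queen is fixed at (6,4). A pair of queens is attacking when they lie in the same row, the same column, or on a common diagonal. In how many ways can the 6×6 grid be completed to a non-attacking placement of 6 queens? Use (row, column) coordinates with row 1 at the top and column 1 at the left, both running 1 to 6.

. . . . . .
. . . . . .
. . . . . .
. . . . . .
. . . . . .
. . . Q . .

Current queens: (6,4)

Branch on row 1: col 1 → 0; col 2 → 0; col 3 → 1; col 5 → 0; col 6 → 0.
Sum: 0 + 0 + 1 + 0 + 0 = 1.

1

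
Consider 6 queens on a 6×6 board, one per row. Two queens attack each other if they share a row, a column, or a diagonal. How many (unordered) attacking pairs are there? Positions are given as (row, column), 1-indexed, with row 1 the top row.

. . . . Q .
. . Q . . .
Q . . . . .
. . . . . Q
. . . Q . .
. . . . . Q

1

Same column: (4,6)–(6,6) (column 6).
Total attacking pairs: 1.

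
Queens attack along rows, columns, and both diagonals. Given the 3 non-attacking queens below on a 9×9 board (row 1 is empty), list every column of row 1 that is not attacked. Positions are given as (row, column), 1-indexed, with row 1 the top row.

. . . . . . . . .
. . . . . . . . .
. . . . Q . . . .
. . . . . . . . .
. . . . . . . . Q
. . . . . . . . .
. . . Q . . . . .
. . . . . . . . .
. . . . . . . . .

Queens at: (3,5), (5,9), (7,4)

(3,5) attacks row 1 at column 5 and diagonals 3, 7.
(5,9) attacks row 1 at column 9 and diagonals 5.
(7,4) attacks row 1 at column 4.
Attacked columns: {3, 4, 5, 7, 9}. Safe: {1, 2, 6, 8}.

columns 1, 2, 6, 8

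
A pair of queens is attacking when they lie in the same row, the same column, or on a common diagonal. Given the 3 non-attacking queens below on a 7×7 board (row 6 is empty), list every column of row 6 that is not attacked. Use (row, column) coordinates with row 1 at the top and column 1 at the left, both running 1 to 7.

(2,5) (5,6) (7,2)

columns 4

(2,5) attacks row 6 at column 5 and diagonals 1.
(5,6) attacks row 6 at column 6 and diagonals 5, 7.
(7,2) attacks row 6 at column 2 and diagonals 1, 3.
Attacked columns: {1, 2, 3, 5, 6, 7}. Safe: {4}.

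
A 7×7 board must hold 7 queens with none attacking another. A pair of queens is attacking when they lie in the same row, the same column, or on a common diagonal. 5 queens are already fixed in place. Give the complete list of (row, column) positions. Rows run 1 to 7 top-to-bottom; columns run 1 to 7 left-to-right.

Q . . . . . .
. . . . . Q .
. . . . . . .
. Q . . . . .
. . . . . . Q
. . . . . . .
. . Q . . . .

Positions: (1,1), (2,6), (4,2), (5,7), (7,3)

(1,1) (2,6) (3,4) (4,2) (5,7) (6,5) (7,3)

Row 3: attacked by (1,1)→{1,3}; (2,6)→{5,6,7}; (4,2)→{1,2,3}; (5,7)→{5,7}; (7,3)→{3,7}. Safe: 4. Place at column 4.
Row 6: attacked by (1,1)→{1,6}; (2,6)→{2,6}; (3,4)→{1,4,7}; (4,2)→{2,4}; (5,7)→{6,7}; (7,3)→{2,3,4}. Safe: 5. Place at column 5.
Columns [1, 6, 4, 2, 7, 5, 3], r−c [0, -4, -1, 2, -2, 1, 4], r+c [2, 8, 7, 6, 12, 11, 10] are all distinct, so no two queens attack.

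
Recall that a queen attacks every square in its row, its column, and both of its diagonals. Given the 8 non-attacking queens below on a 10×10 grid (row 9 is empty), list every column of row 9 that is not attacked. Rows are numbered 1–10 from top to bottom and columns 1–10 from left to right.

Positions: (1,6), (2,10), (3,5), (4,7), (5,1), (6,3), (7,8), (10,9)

columns 4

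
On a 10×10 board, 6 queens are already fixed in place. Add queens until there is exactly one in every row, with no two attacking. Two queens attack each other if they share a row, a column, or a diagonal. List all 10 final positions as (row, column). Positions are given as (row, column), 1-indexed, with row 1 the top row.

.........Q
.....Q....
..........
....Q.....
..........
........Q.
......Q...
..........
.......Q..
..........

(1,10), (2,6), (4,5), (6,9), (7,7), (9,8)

(1,10) (2,6) (3,1) (4,5) (5,2) (6,9) (7,7) (8,4) (9,8) (10,3)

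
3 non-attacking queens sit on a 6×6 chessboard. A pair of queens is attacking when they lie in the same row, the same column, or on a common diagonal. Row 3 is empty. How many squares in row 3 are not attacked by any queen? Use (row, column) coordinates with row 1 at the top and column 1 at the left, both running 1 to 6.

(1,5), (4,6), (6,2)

2

(1,5) attacks row 3 at column 5 and diagonals 3.
(4,6) attacks row 3 at column 6 and diagonals 5.
(6,2) attacks row 3 at column 2 and diagonals 5.
Attacked columns: {2, 3, 5, 6}. Safe: {1, 4}.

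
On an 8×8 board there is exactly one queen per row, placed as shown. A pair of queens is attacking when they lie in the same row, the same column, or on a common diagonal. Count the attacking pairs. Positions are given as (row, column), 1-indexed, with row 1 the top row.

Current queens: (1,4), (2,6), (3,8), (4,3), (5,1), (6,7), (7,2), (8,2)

1

Same column: (7,2)–(8,2) (column 2).
Total attacking pairs: 1.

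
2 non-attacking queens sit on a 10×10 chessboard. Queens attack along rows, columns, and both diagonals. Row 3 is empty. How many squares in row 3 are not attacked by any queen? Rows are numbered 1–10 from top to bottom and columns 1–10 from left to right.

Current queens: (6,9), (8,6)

(6,9) attacks row 3 at column 9 and diagonals 6.
(8,6) attacks row 3 at column 6 and diagonals 1.
Attacked columns: {1, 6, 9}. Safe: {2, 3, 4, 5, 7, 8, 10}.

7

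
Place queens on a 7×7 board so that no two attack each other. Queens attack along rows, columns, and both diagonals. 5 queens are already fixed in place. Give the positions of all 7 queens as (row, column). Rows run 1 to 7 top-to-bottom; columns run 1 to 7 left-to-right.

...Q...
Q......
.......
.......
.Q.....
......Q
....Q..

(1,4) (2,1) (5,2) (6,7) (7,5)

Row 3: attacked by (1,4)→{2,4,6}; (2,1)→{1,2}; (5,2)→{2,4}; (6,7)→{4,7}; (7,5)→{1,5}. Safe: 3. Place at column 3.
Row 4: attacked by (1,4)→{1,4,7}; (2,1)→{1,3}; (3,3)→{2,3,4}; (5,2)→{1,2,3}; (6,7)→{5,7}; (7,5)→{2,5}. Safe: 6. Place at column 6.
Columns [4, 1, 3, 6, 2, 7, 5], r−c [-3, 1, 0, -2, 3, -1, 2], r+c [5, 3, 6, 10, 7, 13, 12] are all distinct, so no two queens attack.

(1,4) (2,1) (3,3) (4,6) (5,2) (6,7) (7,5)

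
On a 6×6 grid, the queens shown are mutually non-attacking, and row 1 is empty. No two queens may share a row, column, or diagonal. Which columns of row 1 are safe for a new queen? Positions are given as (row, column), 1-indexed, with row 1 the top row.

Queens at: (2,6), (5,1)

(2,6) attacks row 1 at column 6 and diagonals 5.
(5,1) attacks row 1 at column 1 and diagonals 5.
Attacked columns: {1, 5, 6}. Safe: {2, 3, 4}.

columns 2, 3, 4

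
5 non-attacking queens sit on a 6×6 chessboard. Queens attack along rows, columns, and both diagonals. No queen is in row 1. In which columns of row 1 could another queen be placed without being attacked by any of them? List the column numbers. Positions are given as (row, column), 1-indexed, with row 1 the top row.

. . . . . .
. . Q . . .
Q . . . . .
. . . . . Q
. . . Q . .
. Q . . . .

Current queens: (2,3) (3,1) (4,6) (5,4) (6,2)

(2,3) attacks row 1 at column 3 and diagonals 2, 4.
(3,1) attacks row 1 at column 1 and diagonals 3.
(4,6) attacks row 1 at column 6 and diagonals 3.
(5,4) attacks row 1 at column 4.
(6,2) attacks row 1 at column 2.
Attacked columns: {1, 2, 3, 4, 6}. Safe: {5}.

columns 5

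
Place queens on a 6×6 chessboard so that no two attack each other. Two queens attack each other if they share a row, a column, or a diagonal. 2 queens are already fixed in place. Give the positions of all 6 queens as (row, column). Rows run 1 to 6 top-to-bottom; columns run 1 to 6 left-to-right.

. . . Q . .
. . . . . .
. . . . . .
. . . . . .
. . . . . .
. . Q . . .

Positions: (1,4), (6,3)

(1,4) (2,1) (3,5) (4,2) (5,6) (6,3)

Row 2: attacked by (1,4)→{3,4,5}; (6,3)→{3}. Safe: 1, 2, 6. Place at column 1.
Row 3: attacked by (1,4)→{2,4,6}; (2,1)→{1,2}; (6,3)→{3,6}. Safe: 5. Place at column 5.
Row 4: attacked by (1,4)→{1,4}; (2,1)→{1,3}; (3,5)→{4,5,6}; (6,3)→{1,3,5}. Safe: 2. Place at column 2.
Row 5: attacked by (1,4)→{4}; (2,1)→{1,4}; (3,5)→{3,5}; (4,2)→{1,2,3}; (6,3)→{2,3,4}. Safe: 6. Place at column 6.
Columns [4, 1, 5, 2, 6, 3], r−c [-3, 1, -2, 2, -1, 3], r+c [5, 3, 8, 6, 11, 9] are all distinct, so no two queens attack.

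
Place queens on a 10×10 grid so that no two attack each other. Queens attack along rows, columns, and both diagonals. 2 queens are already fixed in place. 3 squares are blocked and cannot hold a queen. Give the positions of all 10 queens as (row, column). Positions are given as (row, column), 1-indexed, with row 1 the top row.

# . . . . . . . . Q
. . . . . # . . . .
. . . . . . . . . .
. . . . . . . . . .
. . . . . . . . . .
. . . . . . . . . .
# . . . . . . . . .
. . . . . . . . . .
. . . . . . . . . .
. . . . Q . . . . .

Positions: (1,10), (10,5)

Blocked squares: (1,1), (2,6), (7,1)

Row 2: attacked by (1,10)→{9,10}; (10,5)→{5}. Blocked: 6. Safe: 1, 2, 3, 4, 7, 8. Place at column 8.
Row 3: attacked by (1,10)→{8,10}; (2,8)→{7,8,9}; (10,5)→{5}. Safe: 1, 2, 3, 4, 6. Place at column 2.
Row 4: attacked by (1,10)→{7,10}; (2,8)→{6,8,10}; (3,2)→{1,2,3}; (10,5)→{5}. Safe: 4, 9. Place at column 4.
Row 5: attacked by (1,10)→{6,10}; (2,8)→{5,8}; (3,2)→{2,4}; (4,4)→{3,4,5}; (10,5)→{5,10}. Safe: 1, 7, 9. Place at column 1.
Row 6: attacked by (1,10)→{5,10}; (2,8)→{4,8}; (3,2)→{2,5}; (4,4)→{2,4,6}; (5,1)→{1,2}; (10,5)→{1,5,9}. Safe: 3, 7. Place at column 7.
Row 7: attacked by (1,10)→{4,10}; (2,8)→{3,8}; (3,2)→{2,6}; (4,4)→{1,4,7}; (5,1)→{1,3}; (6,7)→{6,7,8}; (10,5)→{2,5,8}. Blocked: 1. Safe: 9. Place at column 9.
Row 8: attacked by (1,10)→{3,10}; (2,8)→{2,8}; (3,2)→{2,7}; (4,4)→{4,8}; (5,1)→{1,4}; (6,7)→{5,7,9}; (7,9)→{8,9,10}; (10,5)→{3,5,7}. Safe: 6. Place at column 6.
Row 9: attacked by (1,10)→{2,10}; (2,8)→{1,8}; (3,2)→{2,8}; (4,4)→{4,9}; (5,1)→{1,5}; (6,7)→{4,7,10}; (7,9)→{7,9}; (8,6)→{5,6,7}; (10,5)→{4,5,6}. Safe: 3. Place at column 3.
Columns [10, 8, 2, 4, 1, 7, 9, 6, 3, 5], r−c [-9, -6, 1, 0, 4, -1, -2, 2, 6, 5], r+c [11, 10, 5, 8, 6, 13, 16, 14, 12, 15] are all distinct, so no two queens attack.

(1,10) (2,8) (3,2) (4,4) (5,1) (6,7) (7,9) (8,6) (9,3) (10,5)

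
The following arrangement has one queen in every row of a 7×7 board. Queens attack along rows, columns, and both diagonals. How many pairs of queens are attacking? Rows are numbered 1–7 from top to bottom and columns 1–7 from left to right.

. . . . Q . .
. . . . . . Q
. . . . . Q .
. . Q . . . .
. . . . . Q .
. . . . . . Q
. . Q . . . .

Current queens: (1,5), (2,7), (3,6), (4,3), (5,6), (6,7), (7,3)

Same column: (2,7)–(6,7) (column 7); (3,6)–(5,6) (column 6); (4,3)–(7,3) (column 3).
Same diagonal: (2,7)–(3,6) (|2−3| = |7−6| = 1); (5,6)–(6,7) (|5−6| = |6−7| = 1).
Total attacking pairs: 5.

5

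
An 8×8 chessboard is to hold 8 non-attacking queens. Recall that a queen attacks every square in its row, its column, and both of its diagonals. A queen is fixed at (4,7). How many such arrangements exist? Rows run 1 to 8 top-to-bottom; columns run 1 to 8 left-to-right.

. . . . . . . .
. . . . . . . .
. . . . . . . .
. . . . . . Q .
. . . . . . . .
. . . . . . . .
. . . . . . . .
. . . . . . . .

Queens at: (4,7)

8

Branch on row 1: col 1 → 0; col 2 → 1; col 3 → 3; col 5 → 2; col 6 → 2; col 8 → 0.
Sum: 0 + 1 + 3 + 2 + 2 + 0 = 8.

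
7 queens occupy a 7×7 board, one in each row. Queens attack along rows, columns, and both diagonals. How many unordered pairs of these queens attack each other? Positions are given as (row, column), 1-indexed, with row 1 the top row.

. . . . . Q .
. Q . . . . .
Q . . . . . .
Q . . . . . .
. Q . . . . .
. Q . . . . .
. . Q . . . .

Same column: (2,2)–(5,2) (column 2); (2,2)–(6,2) (column 2); (3,1)–(4,1) (column 1); (5,2)–(6,2) (column 2).
Same diagonal: (1,6)–(5,2) (|1−5| = |6−2| = 4); (2,2)–(3,1) (|2−3| = |2−1| = 1); (4,1)–(5,2) (|4−5| = |1−2| = 1); (6,2)–(7,3) (|6−7| = |2−3| = 1).
Total attacking pairs: 8.

8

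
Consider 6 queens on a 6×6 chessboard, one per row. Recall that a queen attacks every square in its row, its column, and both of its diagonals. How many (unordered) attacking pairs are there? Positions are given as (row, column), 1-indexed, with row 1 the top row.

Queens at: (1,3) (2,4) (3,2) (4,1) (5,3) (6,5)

4

Same column: (1,3)–(5,3) (column 3).
Same diagonal: (1,3)–(2,4) (|1−2| = |3−4| = 1); (3,2)–(4,1) (|3−4| = |2−1| = 1); (3,2)–(6,5) (|3−6| = |2−5| = 3).
Total attacking pairs: 4.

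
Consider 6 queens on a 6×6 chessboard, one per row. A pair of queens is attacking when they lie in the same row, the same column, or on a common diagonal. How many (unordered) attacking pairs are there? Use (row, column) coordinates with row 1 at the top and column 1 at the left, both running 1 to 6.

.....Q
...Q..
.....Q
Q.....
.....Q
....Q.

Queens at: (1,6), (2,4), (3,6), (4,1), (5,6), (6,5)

Same column: (1,6)–(3,6) (column 6); (1,6)–(5,6) (column 6); (3,6)–(5,6) (column 6).
Same diagonal: (5,6)–(6,5) (|5−6| = |6−5| = 1).
Total attacking pairs: 4.

4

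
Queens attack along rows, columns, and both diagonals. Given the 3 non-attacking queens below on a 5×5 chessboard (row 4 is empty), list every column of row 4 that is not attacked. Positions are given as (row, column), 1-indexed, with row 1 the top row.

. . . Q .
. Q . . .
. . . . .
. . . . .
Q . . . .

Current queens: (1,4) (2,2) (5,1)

(1,4) attacks row 4 at column 4 and diagonals 1.
(2,2) attacks row 4 at column 2 and diagonals 4.
(5,1) attacks row 4 at column 1 and diagonals 2.
Attacked columns: {1, 2, 4}. Safe: {3, 5}.

columns 3, 5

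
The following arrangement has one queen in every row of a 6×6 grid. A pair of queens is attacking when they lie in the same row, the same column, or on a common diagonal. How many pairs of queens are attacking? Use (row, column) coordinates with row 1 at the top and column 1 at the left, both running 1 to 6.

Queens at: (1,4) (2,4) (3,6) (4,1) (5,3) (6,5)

Same column: (1,4)–(2,4) (column 4).
Same diagonal: (1,4)–(3,6) (|1−3| = |4−6| = 2); (1,4)–(4,1) (|1−4| = |4−1| = 3).
Total attacking pairs: 3.

3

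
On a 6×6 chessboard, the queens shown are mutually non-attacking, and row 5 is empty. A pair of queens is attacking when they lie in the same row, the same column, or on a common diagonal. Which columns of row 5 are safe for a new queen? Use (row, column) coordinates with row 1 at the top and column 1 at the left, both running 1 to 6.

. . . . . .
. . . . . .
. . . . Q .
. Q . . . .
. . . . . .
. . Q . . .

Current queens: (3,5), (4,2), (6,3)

(3,5) attacks row 5 at column 5 and diagonals 3.
(4,2) attacks row 5 at column 2 and diagonals 1, 3.
(6,3) attacks row 5 at column 3 and diagonals 2, 4.
Attacked columns: {1, 2, 3, 4, 5}. Safe: {6}.

columns 6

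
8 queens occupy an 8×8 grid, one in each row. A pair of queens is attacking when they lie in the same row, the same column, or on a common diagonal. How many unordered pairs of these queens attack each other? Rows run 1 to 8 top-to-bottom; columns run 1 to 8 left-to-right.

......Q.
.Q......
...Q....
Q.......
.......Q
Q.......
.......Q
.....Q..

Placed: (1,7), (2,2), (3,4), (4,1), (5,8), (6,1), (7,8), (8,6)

Same column: (4,1)–(6,1) (column 1); (5,8)–(7,8) (column 8).
Same diagonal: (3,4)–(6,1) (|3−6| = |4−1| = 3); (3,4)–(7,8) (|3−7| = |4−8| = 4).
Total attacking pairs: 4.

4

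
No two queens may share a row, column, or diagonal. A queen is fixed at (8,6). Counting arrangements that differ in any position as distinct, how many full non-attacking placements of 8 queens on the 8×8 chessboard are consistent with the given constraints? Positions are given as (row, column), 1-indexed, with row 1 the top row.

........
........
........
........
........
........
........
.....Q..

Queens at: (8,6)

Branch on row 1: col 1 → 0; col 2 → 0; col 3 → 5; col 4 → 4; col 5 → 3; col 7 → 2; col 8 → 2.
Sum: 0 + 0 + 5 + 4 + 3 + 2 + 2 = 16.

16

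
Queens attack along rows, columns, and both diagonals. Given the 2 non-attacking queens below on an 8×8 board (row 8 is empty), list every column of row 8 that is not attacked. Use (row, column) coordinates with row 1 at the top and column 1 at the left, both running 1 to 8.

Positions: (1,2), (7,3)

columns 1, 5, 6, 7, 8

(1,2) attacks row 8 at column 2.
(7,3) attacks row 8 at column 3 and diagonals 2, 4.
Attacked columns: {2, 3, 4}. Safe: {1, 5, 6, 7, 8}.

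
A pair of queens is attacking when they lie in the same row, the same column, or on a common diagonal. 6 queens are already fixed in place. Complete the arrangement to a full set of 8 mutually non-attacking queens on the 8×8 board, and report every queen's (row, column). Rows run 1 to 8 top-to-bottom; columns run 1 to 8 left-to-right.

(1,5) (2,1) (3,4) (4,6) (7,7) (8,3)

(1,5) (2,1) (3,4) (4,6) (5,8) (6,2) (7,7) (8,3)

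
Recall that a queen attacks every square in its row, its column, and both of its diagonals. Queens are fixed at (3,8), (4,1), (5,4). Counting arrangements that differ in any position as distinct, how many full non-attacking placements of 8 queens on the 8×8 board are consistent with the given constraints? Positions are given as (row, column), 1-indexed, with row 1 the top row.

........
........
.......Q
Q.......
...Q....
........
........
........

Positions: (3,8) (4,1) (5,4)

2

Branch on row 1: col 2 → 0; col 3 → 1; col 5 → 1; col 7 → 0.
Sum: 0 + 1 + 1 + 0 = 2.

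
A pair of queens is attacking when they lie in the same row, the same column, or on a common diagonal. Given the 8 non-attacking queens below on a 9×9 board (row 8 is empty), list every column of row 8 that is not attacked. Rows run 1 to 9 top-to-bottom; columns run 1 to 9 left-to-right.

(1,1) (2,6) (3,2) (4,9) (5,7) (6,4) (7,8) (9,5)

columns 3

(1,1) attacks row 8 at column 1 and diagonals 8.
(2,6) attacks row 8 at column 6.
(3,2) attacks row 8 at column 2 and diagonals 7.
(4,9) attacks row 8 at column 9 and diagonals 5.
(5,7) attacks row 8 at column 7 and diagonals 4.
(6,4) attacks row 8 at column 4 and diagonals 2, 6.
(7,8) attacks row 8 at column 8 and diagonals 7, 9.
(9,5) attacks row 8 at column 5 and diagonals 4, 6.
Attacked columns: {1, 2, 4, 5, 6, 7, 8, 9}. Safe: {3}.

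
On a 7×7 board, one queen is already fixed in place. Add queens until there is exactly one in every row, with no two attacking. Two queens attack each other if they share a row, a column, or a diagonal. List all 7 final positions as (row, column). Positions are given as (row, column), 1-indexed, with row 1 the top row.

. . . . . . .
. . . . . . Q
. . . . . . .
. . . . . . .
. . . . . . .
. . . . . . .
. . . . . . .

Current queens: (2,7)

Row 1: attacked by (2,7)→{6,7}. Safe: 1, 2, 3, 4, 5. Place at column 4.
Row 3: attacked by (1,4)→{2,4,6}; (2,7)→{6,7}. Safe: 1, 3, 5. Place at column 3.
Row 4: attacked by (1,4)→{1,4,7}; (2,7)→{5,7}; (3,3)→{2,3,4}. Safe: 6. Place at column 6.
Row 5: attacked by (1,4)→{4}; (2,7)→{4,7}; (3,3)→{1,3,5}; (4,6)→{5,6,7}. Safe: 2. Place at column 2.
Row 6: attacked by (1,4)→{4}; (2,7)→{3,7}; (3,3)→{3,6}; (4,6)→{4,6}; (5,2)→{1,2,3}. Safe: 5. Place at column 5.
Row 7: attacked by (1,4)→{4}; (2,7)→{2,7}; (3,3)→{3,7}; (4,6)→{3,6}; (5,2)→{2,4}; (6,5)→{4,5,6}. Safe: 1. Place at column 1.
Columns [4, 7, 3, 6, 2, 5, 1], r−c [-3, -5, 0, -2, 3, 1, 6], r+c [5, 9, 6, 10, 7, 11, 8] are all distinct, so no two queens attack.

(1,4) (2,7) (3,3) (4,6) (5,2) (6,5) (7,1)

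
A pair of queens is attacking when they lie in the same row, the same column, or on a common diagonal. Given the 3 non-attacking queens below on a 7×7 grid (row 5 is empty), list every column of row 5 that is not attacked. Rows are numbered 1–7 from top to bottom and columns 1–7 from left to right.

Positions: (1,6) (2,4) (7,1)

columns 5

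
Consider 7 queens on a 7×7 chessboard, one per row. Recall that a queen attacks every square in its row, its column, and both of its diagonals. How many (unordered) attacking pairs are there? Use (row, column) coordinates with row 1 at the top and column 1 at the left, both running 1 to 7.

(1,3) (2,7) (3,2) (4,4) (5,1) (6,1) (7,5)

Same column: (5,1)–(6,1) (column 1).
Total attacking pairs: 1.

1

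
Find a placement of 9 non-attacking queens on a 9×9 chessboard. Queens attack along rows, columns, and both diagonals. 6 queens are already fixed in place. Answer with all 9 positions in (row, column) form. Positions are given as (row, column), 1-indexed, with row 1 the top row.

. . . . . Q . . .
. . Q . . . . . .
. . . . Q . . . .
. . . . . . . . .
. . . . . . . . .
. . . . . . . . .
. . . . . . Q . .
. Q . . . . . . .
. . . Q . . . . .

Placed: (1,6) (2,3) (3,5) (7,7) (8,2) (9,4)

(1,6) (2,3) (3,5) (4,8) (5,1) (6,9) (7,7) (8,2) (9,4)

Row 4: attacked by (1,6)→{3,6,9}; (2,3)→{1,3,5}; (3,5)→{4,5,6}; (7,7)→{4,7}; (8,2)→{2,6}; (9,4)→{4,9}. Safe: 8. Place at column 8.
Row 5: attacked by (1,6)→{2,6}; (2,3)→{3,6}; (3,5)→{3,5,7}; (4,8)→{7,8,9}; (7,7)→{5,7,9}; (8,2)→{2,5}; (9,4)→{4,8}. Safe: 1. Place at column 1.
Row 6: attacked by (1,6)→{1,6}; (2,3)→{3,7}; (3,5)→{2,5,8}; (4,8)→{6,8}; (5,1)→{1,2}; (7,7)→{6,7,8}; (8,2)→{2,4}; (9,4)→{1,4,7}. Safe: 9. Place at column 9.
Columns [6, 3, 5, 8, 1, 9, 7, 2, 4], r−c [-5, -1, -2, -4, 4, -3, 0, 6, 5], r+c [7, 5, 8, 12, 6, 15, 14, 10, 13] are all distinct, so no two queens attack.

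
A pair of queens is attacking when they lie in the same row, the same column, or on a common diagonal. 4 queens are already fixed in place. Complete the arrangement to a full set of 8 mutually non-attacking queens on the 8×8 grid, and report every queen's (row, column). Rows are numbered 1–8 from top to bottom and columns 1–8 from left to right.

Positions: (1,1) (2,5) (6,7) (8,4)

(1,1) (2,5) (3,8) (4,6) (5,3) (6,7) (7,2) (8,4)

Row 3: attacked by (1,1)→{1,3}; (2,5)→{4,5,6}; (6,7)→{4,7}; (8,4)→{4}. Safe: 2, 8. Place at column 8.
Row 4: attacked by (1,1)→{1,4}; (2,5)→{3,5,7}; (3,8)→{7,8}; (6,7)→{5,7}; (8,4)→{4,8}. Safe: 2, 6. Place at column 6.
Row 5: attacked by (1,1)→{1,5}; (2,5)→{2,5,8}; (3,8)→{6,8}; (4,6)→{5,6,7}; (6,7)→{6,7,8}; (8,4)→{1,4,7}. Safe: 3. Place at column 3.
Row 7: attacked by (1,1)→{1,7}; (2,5)→{5}; (3,8)→{4,8}; (4,6)→{3,6}; (5,3)→{1,3,5}; (6,7)→{6,7,8}; (8,4)→{3,4,5}. Safe: 2. Place at column 2.
Columns [1, 5, 8, 6, 3, 7, 2, 4], r−c [0, -3, -5, -2, 2, -1, 5, 4], r+c [2, 7, 11, 10, 8, 13, 9, 12] are all distinct, so no two queens attack.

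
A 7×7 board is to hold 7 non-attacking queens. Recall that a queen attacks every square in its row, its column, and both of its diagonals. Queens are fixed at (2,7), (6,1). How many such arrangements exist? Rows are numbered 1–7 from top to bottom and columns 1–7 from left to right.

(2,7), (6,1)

Branch on row 1: col 2 → 0; col 3 → 1; col 4 → 1; col 5 → 2.
Sum: 0 + 1 + 1 + 2 = 4.

4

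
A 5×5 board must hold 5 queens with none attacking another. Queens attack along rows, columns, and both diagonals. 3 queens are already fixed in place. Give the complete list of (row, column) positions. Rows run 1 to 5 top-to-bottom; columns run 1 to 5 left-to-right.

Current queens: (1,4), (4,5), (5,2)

(1,4) (2,1) (3,3) (4,5) (5,2)

Row 2: attacked by (1,4)→{3,4,5}; (4,5)→{3,5}; (5,2)→{2,5}. Safe: 1. Place at column 1.
Row 3: attacked by (1,4)→{2,4}; (2,1)→{1,2}; (4,5)→{4,5}; (5,2)→{2,4}. Safe: 3. Place at column 3.
Columns [4, 1, 3, 5, 2], r−c [-3, 1, 0, -1, 3], r+c [5, 3, 6, 9, 7] are all distinct, so no two queens attack.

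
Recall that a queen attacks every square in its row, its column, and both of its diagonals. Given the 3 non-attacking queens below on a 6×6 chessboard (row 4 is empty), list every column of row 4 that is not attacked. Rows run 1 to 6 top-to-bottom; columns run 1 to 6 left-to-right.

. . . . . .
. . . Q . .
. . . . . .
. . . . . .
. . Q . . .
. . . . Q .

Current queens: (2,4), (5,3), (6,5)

(2,4) attacks row 4 at column 4 and diagonals 2, 6.
(5,3) attacks row 4 at column 3 and diagonals 2, 4.
(6,5) attacks row 4 at column 5 and diagonals 3.
Attacked columns: {2, 3, 4, 5, 6}. Safe: {1}.

columns 1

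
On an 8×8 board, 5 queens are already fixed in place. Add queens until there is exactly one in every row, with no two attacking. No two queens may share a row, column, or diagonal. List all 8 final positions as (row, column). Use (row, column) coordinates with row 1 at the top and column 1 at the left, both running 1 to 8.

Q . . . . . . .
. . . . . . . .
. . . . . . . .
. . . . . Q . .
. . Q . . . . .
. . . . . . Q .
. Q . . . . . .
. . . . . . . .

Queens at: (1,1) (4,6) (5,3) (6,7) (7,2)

(1,1) (2,5) (3,8) (4,6) (5,3) (6,7) (7,2) (8,4)

Row 2: attacked by (1,1)→{1,2}; (4,6)→{4,6,8}; (5,3)→{3,6}; (6,7)→{3,7}; (7,2)→{2,7}. Safe: 5. Place at column 5.
Row 3: attacked by (1,1)→{1,3}; (2,5)→{4,5,6}; (4,6)→{5,6,7}; (5,3)→{1,3,5}; (6,7)→{4,7}; (7,2)→{2,6}. Safe: 8. Place at column 8.
Row 8: attacked by (1,1)→{1,8}; (2,5)→{5}; (3,8)→{3,8}; (4,6)→{2,6}; (5,3)→{3,6}; (6,7)→{5,7}; (7,2)→{1,2,3}. Safe: 4. Place at column 4.
Columns [1, 5, 8, 6, 3, 7, 2, 4], r−c [0, -3, -5, -2, 2, -1, 5, 4], r+c [2, 7, 11, 10, 8, 13, 9, 12] are all distinct, so no two queens attack.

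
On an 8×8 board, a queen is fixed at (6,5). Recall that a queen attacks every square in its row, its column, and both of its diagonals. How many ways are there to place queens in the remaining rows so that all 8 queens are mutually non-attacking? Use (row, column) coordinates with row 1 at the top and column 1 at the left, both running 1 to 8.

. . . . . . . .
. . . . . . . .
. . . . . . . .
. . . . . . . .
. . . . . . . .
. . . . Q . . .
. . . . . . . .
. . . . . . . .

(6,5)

Branch on row 1: col 1 → 0; col 2 → 2; col 3 → 2; col 4 → 1; col 6 → 3; col 7 → 2; col 8 → 2.
Sum: 0 + 2 + 2 + 1 + 3 + 2 + 2 = 12.

12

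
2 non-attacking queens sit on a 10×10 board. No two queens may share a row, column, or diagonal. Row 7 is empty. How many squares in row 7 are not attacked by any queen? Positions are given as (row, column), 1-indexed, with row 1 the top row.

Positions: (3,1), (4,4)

6

(3,1) attacks row 7 at column 1 and diagonals 5.
(4,4) attacks row 7 at column 4 and diagonals 1, 7.
Attacked columns: {1, 4, 5, 7}. Safe: {2, 3, 6, 8, 9, 10}.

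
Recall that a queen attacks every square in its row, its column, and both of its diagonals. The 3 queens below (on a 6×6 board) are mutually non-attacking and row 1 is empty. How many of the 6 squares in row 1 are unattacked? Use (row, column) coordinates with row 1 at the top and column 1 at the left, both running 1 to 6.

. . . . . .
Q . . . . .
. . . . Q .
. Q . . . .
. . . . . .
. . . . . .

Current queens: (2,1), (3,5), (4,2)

(2,1) attacks row 1 at column 1 and diagonals 2.
(3,5) attacks row 1 at column 5 and diagonals 3.
(4,2) attacks row 1 at column 2 and diagonals 5.
Attacked columns: {1, 2, 3, 5}. Safe: {4, 6}.

2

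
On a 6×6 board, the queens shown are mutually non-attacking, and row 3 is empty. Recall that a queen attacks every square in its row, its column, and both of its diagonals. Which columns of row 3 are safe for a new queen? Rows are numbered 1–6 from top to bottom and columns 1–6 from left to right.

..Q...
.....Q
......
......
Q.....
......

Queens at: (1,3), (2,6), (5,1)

columns 2, 4

(1,3) attacks row 3 at column 3 and diagonals 1, 5.
(2,6) attacks row 3 at column 6 and diagonals 5.
(5,1) attacks row 3 at column 1 and diagonals 3.
Attacked columns: {1, 3, 5, 6}. Safe: {2, 4}.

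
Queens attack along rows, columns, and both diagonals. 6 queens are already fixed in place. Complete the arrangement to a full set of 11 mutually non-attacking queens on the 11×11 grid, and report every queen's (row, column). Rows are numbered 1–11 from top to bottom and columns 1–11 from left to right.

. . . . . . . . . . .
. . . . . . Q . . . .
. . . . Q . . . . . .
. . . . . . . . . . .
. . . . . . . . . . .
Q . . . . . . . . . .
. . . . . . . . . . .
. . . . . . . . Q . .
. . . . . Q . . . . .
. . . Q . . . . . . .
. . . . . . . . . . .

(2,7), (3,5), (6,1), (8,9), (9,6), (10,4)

(1,10) (2,7) (3,5) (4,2) (5,8) (6,1) (7,3) (8,9) (9,6) (10,4) (11,11)

Row 1: attacked by (2,7)→{6,7,8}; (3,5)→{3,5,7}; (6,1)→{1,6}; (8,9)→{2,9}; (9,6)→{6}; (10,4)→{4}. Safe: 10, 11. Place at column 10.
Row 4: attacked by (1,10)→{7,10}; (2,7)→{5,7,9}; (3,5)→{4,5,6}; (6,1)→{1,3}; (8,9)→{5,9}; (9,6)→{1,6,11}; (10,4)→{4,10}. Safe: 2, 8. Place at column 2.
Row 5: attacked by (1,10)→{6,10}; (2,7)→{4,7,10}; (3,5)→{3,5,7}; (4,2)→{1,2,3}; (6,1)→{1,2}; (8,9)→{6,9}; (9,6)→{2,6,10}; (10,4)→{4,9}. Safe: 8, 11. Place at column 8.
Row 7: attacked by (1,10)→{4,10}; (2,7)→{2,7}; (3,5)→{1,5,9}; (4,2)→{2,5}; (5,8)→{6,8,10}; (6,1)→{1,2}; (8,9)→{8,9,10}; (9,6)→{4,6,8}; (10,4)→{1,4,7}. Safe: 3, 11. Place at column 3.
Row 11: attacked by (1,10)→{10}; (2,7)→{7}; (3,5)→{5}; (4,2)→{2,9}; (5,8)→{2,8}; (6,1)→{1,6}; (7,3)→{3,7}; (8,9)→{6,9}; (9,6)→{4,6,8}; (10,4)→{3,4,5}. Safe: 11. Place at column 11.
Columns [10, 7, 5, 2, 8, 1, 3, 9, 6, 4, 11], r−c [-9, -5, -2, 2, -3, 5, 4, -1, 3, 6, 0], r+c [11, 9, 8, 6, 13, 7, 10, 17, 15, 14, 22] are all distinct, so no two queens attack.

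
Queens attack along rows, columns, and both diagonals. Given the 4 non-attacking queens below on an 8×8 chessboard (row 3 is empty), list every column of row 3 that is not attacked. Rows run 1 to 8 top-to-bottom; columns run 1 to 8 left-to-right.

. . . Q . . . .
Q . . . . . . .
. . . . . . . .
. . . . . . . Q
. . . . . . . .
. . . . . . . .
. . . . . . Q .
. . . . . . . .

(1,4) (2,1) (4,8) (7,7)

columns 5

(1,4) attacks row 3 at column 4 and diagonals 2, 6.
(2,1) attacks row 3 at column 1 and diagonals 2.
(4,8) attacks row 3 at column 8 and diagonals 7.
(7,7) attacks row 3 at column 7 and diagonals 3.
Attacked columns: {1, 2, 3, 4, 6, 7, 8}. Safe: {5}.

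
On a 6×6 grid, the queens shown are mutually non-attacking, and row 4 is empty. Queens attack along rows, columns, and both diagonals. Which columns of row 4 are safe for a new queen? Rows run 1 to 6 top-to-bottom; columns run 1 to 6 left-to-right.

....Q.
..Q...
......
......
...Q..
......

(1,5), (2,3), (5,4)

(1,5) attacks row 4 at column 5 and diagonals 2.
(2,3) attacks row 4 at column 3 and diagonals 1, 5.
(5,4) attacks row 4 at column 4 and diagonals 3, 5.
Attacked columns: {1, 2, 3, 4, 5}. Safe: {6}.

columns 6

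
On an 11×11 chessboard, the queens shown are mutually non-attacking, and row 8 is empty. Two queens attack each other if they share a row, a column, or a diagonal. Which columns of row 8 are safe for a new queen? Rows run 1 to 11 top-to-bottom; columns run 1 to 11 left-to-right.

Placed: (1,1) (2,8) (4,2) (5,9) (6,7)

columns 3, 4, 10, 11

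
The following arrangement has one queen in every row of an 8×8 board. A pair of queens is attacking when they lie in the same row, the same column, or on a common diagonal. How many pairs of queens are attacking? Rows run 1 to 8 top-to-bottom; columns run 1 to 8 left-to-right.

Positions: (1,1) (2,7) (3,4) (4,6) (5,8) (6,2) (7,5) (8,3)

0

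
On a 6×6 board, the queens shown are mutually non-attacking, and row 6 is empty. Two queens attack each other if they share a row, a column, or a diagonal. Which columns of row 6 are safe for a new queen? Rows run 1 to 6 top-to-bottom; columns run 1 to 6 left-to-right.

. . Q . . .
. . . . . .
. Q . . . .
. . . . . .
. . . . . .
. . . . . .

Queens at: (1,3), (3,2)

columns 1, 4, 6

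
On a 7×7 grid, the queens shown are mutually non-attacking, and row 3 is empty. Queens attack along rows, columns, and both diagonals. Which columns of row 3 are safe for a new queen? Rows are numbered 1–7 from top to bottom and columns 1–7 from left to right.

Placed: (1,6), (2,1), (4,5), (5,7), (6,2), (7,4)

columns 3

(1,6) attacks row 3 at column 6 and diagonals 4.
(2,1) attacks row 3 at column 1 and diagonals 2.
(4,5) attacks row 3 at column 5 and diagonals 4, 6.
(5,7) attacks row 3 at column 7 and diagonals 5.
(6,2) attacks row 3 at column 2 and diagonals 5.
(7,4) attacks row 3 at column 4.
Attacked columns: {1, 2, 4, 5, 6, 7}. Safe: {3}.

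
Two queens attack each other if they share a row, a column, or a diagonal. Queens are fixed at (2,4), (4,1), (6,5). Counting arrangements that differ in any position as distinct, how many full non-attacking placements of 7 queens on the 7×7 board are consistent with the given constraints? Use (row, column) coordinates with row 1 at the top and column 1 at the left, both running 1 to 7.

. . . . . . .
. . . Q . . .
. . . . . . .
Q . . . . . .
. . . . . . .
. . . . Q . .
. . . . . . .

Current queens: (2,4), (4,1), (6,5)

Branch on row 1: col 2 → 1; col 6 → 1; col 7 → 0.
Sum: 1 + 1 + 0 = 2.

2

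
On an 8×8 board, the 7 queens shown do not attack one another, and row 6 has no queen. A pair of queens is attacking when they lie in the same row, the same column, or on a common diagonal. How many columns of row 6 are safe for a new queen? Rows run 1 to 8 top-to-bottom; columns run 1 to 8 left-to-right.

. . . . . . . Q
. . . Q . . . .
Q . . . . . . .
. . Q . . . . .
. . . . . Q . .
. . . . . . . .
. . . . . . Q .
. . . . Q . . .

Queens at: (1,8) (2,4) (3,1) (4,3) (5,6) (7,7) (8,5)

1

(1,8) attacks row 6 at column 8 and diagonals 3.
(2,4) attacks row 6 at column 4 and diagonals 8.
(3,1) attacks row 6 at column 1 and diagonals 4.
(4,3) attacks row 6 at column 3 and diagonals 1, 5.
(5,6) attacks row 6 at column 6 and diagonals 5, 7.
(7,7) attacks row 6 at column 7 and diagonals 6, 8.
(8,5) attacks row 6 at column 5 and diagonals 3, 7.
Attacked columns: {1, 3, 4, 5, 6, 7, 8}. Safe: {2}.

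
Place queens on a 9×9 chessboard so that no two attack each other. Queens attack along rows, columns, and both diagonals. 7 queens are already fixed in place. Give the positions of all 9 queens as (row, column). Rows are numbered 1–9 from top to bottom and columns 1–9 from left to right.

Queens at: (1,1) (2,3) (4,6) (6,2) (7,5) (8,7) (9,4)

Row 3: attacked by (1,1)→{1,3}; (2,3)→{2,3,4}; (4,6)→{5,6,7}; (6,2)→{2,5}; (7,5)→{1,5,9}; (8,7)→{2,7}; (9,4)→{4}. Safe: 8. Place at column 8.
Row 5: attacked by (1,1)→{1,5}; (2,3)→{3,6}; (3,8)→{6,8}; (4,6)→{5,6,7}; (6,2)→{1,2,3}; (7,5)→{3,5,7}; (8,7)→{4,7}; (9,4)→{4,8}. Safe: 9. Place at column 9.
Columns [1, 3, 8, 6, 9, 2, 5, 7, 4], r−c [0, -1, -5, -2, -4, 4, 2, 1, 5], r+c [2, 5, 11, 10, 14, 8, 12, 15, 13] are all distinct, so no two queens attack.

(1,1) (2,3) (3,8) (4,6) (5,9) (6,2) (7,5) (8,7) (9,4)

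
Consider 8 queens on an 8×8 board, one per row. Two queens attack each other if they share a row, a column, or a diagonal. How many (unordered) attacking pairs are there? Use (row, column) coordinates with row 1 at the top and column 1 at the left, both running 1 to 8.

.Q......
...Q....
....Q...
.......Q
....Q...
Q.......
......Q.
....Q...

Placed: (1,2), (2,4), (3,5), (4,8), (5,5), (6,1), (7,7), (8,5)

Same column: (3,5)–(5,5) (column 5); (3,5)–(8,5) (column 5); (5,5)–(8,5) (column 5).
Same diagonal: (2,4)–(3,5) (|2−3| = |4−5| = 1); (5,5)–(7,7) (|5−7| = |5−7| = 2).
Total attacking pairs: 5.

5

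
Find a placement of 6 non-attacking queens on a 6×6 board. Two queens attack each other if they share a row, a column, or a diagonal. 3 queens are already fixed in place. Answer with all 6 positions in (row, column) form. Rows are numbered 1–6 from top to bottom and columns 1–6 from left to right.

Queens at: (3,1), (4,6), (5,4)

(1,5) (2,3) (3,1) (4,6) (5,4) (6,2)

Row 1: attacked by (3,1)→{1,3}; (4,6)→{3,6}; (5,4)→{4}. Safe: 2, 5. Place at column 5.
Row 2: attacked by (1,5)→{4,5,6}; (3,1)→{1,2}; (4,6)→{4,6}; (5,4)→{1,4}. Safe: 3. Place at column 3.
Row 6: attacked by (1,5)→{5}; (2,3)→{3}; (3,1)→{1,4}; (4,6)→{4,6}; (5,4)→{3,4,5}. Safe: 2. Place at column 2.
Columns [5, 3, 1, 6, 4, 2], r−c [-4, -1, 2, -2, 1, 4], r+c [6, 5, 4, 10, 9, 8] are all distinct, so no two queens attack.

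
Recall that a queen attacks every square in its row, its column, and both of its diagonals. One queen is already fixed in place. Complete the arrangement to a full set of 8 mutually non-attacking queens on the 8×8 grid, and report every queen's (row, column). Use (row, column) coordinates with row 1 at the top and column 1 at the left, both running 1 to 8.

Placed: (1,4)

Row 2: attacked by (1,4)→{3,4,5}. Safe: 1, 2, 6, 7, 8. Place at column 7.
Row 3: attacked by (1,4)→{2,4,6}; (2,7)→{6,7,8}. Safe: 1, 3, 5. Place at column 5.
Row 4: attacked by (1,4)→{1,4,7}; (2,7)→{5,7}; (3,5)→{4,5,6}. Safe: 2, 3, 8. Place at column 2.
Row 5: attacked by (1,4)→{4,8}; (2,7)→{4,7}; (3,5)→{3,5,7}; (4,2)→{1,2,3}. Safe: 6. Place at column 6.
Row 6: attacked by (1,4)→{4}; (2,7)→{3,7}; (3,5)→{2,5,8}; (4,2)→{2,4}; (5,6)→{5,6,7}. Safe: 1. Place at column 1.
Row 7: attacked by (1,4)→{4}; (2,7)→{2,7}; (3,5)→{1,5}; (4,2)→{2,5}; (5,6)→{4,6,8}; (6,1)→{1,2}. Safe: 3. Place at column 3.
Row 8: attacked by (1,4)→{4}; (2,7)→{1,7}; (3,5)→{5}; (4,2)→{2,6}; (5,6)→{3,6}; (6,1)→{1,3}; (7,3)→{2,3,4}. Safe: 8. Place at column 8.
Columns [4, 7, 5, 2, 6, 1, 3, 8], r−c [-3, -5, -2, 2, -1, 5, 4, 0], r+c [5, 9, 8, 6, 11, 7, 10, 16] are all distinct, so no two queens attack.

(1,4) (2,7) (3,5) (4,2) (5,6) (6,1) (7,3) (8,8)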